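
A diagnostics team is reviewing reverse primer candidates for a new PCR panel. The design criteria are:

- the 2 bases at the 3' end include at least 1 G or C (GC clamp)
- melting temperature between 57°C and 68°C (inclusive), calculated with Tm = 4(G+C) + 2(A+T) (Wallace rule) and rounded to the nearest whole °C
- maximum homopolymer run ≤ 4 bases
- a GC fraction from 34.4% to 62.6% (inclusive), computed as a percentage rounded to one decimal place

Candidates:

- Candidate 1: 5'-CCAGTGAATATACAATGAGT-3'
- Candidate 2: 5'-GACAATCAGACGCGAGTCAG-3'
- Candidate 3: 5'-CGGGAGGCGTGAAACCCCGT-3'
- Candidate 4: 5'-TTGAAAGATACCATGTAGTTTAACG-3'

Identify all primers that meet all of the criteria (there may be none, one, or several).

Candidate 1 (20 nt, A=8 T=5 G=4 C=3): 3' end GT has 1 G/C ✓; Tm = 2·13 + 4·7 = 54°C, outside 57–68°C ✗; longest run = 2 ✓; GC 7/20 = 35.0% ✓ — fails.
Candidate 2 (20 nt, A=7 T=2 G=6 C=5): 3' end AG has 1 G/C ✓; Tm = 2·9 + 4·11 = 62°C ✓; longest run = 2 ✓; GC 11/20 = 55.0% ✓ — passes.
Candidate 3 (20 nt, A=4 T=2 G=8 C=6): 3' end GT has 1 G/C ✓; Tm = 2·6 + 4·14 = 68°C ✓; longest run = 4 ✓; GC 14/20 = 70.0%, outside 34.4–62.6% ✗ — fails.
Candidate 4 (25 nt, A=9 T=8 G=5 C=3): 3' end CG has 2 G/C ✓; Tm = 2·17 + 4·8 = 66°C ✓; longest run = 3 ✓; GC 8/25 = 32.0%, outside 34.4–62.6% ✗ — fails.

Candidate 2 only.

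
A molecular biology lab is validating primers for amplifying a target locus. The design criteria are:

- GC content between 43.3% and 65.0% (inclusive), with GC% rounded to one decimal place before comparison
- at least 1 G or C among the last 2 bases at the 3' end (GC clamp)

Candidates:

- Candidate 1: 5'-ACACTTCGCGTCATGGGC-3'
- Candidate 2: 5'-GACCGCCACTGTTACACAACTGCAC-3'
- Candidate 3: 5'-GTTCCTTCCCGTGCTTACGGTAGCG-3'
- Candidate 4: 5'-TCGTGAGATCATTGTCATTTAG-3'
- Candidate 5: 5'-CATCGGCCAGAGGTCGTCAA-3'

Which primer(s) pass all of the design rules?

Candidate 1, Candidate 2 and Candidate 3.

Candidate 1 (18 nt, A=3 T=4 G=5 C=6): GC 11/18 = 61.1% ✓; 3' end GC has 2 G/C ✓ — passes.
Candidate 2 (25 nt, A=7 T=4 G=4 C=10): GC 14/25 = 56.0% ✓; 3' end AC has 1 G/C ✓ — passes.
Candidate 3 (25 nt, A=2 T=8 G=7 C=8): GC 15/25 = 60.0% ✓; 3' end CG has 2 G/C ✓ — passes.
Candidate 4 (22 nt, A=5 T=9 G=5 C=3): GC 8/22 = 36.4%, outside 43.3–65.0% ✗; 3' end AG has 1 G/C ✓ — fails.
Candidate 5 (20 nt, A=5 T=3 G=6 C=6): GC 12/20 = 60.0% ✓; 3' end AA has 0 G/C, need ≥1 ✗ — fails.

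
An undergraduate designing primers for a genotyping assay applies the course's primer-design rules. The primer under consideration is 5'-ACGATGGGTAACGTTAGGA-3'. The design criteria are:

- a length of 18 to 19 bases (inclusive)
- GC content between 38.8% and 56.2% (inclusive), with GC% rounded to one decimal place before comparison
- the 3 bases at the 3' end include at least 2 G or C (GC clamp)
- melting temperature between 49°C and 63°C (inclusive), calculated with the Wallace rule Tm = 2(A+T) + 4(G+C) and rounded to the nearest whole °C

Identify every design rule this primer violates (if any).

Base counts: A=6, T=4, G=7, C=2 (length 19).
length: length 19 ✓
GC content: GC 9/19 = 47.4% ✓
GC clamp: 3' end GGA has 2 G/C ✓
Tm: Tm = 2·10 + 4·9 = 56°C ✓

Meets all criteria.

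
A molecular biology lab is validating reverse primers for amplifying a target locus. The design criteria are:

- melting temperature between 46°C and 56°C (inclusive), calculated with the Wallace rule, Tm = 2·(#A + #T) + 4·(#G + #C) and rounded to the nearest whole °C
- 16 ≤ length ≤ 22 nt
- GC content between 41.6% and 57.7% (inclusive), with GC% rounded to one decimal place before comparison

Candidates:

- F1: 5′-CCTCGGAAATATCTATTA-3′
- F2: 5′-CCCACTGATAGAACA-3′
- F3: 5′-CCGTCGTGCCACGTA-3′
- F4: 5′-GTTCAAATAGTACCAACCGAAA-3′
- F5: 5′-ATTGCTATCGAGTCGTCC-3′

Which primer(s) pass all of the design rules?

F1 (18 nt, A=6 T=6 G=2 C=4): Tm = 2·12 + 4·6 = 48°C ✓; length 18 ✓; GC 6/18 = 33.3%, outside 41.6–57.7% ✗ — fails.
F2 (15 nt, A=6 T=2 G=2 C=5): Tm = 2·8 + 4·7 = 44°C, outside 46–56°C ✗; length 15, outside 16–22 ✗; GC 7/15 = 46.7% ✓ — fails.
F3 (15 nt, A=2 T=3 G=4 C=6): Tm = 2·5 + 4·10 = 50°C ✓; length 15, outside 16–22 ✗; GC 10/15 = 66.7%, outside 41.6–57.7% ✗ — fails.
F4 (22 nt, A=10 T=4 G=3 C=5): Tm = 2·14 + 4·8 = 60°C, outside 46–56°C ✗; length 22 ✓; GC 8/22 = 36.4%, outside 41.6–57.7% ✗ — fails.
F5 (18 nt, A=3 T=6 G=4 C=5): Tm = 2·9 + 4·9 = 54°C ✓; length 18 ✓; GC 9/18 = 50.0% ✓ — passes.

F5 only.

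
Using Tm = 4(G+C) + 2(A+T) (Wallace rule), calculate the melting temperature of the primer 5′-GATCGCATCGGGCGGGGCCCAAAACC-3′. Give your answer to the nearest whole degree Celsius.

Base counts: A=6, T=2, G=9, C=9 (length 26).
Tm = 2·(6+2) + 4·(9+9) = 2·8 + 4·18 = 16 + 72 = 88°C.

88°C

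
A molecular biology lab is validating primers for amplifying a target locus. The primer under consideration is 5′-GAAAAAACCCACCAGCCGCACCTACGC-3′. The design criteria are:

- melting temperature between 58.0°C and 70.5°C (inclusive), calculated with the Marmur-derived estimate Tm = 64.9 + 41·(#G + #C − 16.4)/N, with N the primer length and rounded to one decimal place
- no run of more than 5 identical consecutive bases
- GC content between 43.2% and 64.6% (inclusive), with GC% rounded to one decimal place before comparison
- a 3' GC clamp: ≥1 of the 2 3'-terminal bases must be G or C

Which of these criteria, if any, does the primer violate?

Fails: homopolymer run.

Base counts: A=10, T=1, G=4, C=12 (length 27).
Tm: Tm = 64.9 + 41·(16 − 16.4)/27 = 64.3°C ✓
homopolymer run: longest run = 6, exceeds 5 ✗
GC content: GC 16/27 = 59.3% ✓
GC clamp: 3' end GC has 2 G/C ✓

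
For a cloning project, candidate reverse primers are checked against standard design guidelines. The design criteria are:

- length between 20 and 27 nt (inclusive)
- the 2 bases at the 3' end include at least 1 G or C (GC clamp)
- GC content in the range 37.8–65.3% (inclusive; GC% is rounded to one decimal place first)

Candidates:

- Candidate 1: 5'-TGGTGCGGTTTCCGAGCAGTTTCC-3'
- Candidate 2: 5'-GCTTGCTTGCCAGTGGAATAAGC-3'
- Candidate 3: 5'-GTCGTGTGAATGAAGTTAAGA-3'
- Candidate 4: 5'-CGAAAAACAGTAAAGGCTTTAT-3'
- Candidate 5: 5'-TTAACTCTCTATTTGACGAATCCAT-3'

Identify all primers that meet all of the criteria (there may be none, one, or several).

Candidate 1 (24 nt, A=2 T=8 G=8 C=6): length 24 ✓; 3' end CC has 2 G/C ✓; GC 14/24 = 58.3% ✓ — passes.
Candidate 2 (23 nt, A=5 T=6 G=7 C=5): length 23 ✓; 3' end GC has 2 G/C ✓; GC 12/23 = 52.2% ✓ — passes.
Candidate 3 (21 nt, A=7 T=6 G=7 C=1): length 21 ✓; 3' end GA has 1 G/C ✓; GC 8/21 = 38.1% ✓ — passes.
Candidate 4 (22 nt, A=10 T=5 G=4 C=3): length 22 ✓; 3' end AT has 0 G/C, need ≥1 ✗; GC 7/22 = 31.8%, outside 37.8–65.3% ✗ — fails.
Candidate 5 (25 nt, A=7 T=10 G=2 C=6): length 25 ✓; 3' end AT has 0 G/C, need ≥1 ✗; GC 8/25 = 32.0%, outside 37.8–65.3% ✗ — fails.

Candidate 1, Candidate 2 and Candidate 3.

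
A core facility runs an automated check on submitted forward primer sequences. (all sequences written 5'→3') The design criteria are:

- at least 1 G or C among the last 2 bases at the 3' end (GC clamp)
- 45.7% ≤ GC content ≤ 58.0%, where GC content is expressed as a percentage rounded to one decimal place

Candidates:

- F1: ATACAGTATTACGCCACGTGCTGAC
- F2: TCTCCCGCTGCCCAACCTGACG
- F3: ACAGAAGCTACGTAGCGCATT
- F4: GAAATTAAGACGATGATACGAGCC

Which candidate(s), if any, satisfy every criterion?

F1 (25 nt, A=7 T=6 G=5 C=7): 3' end AC has 1 G/C ✓; GC 12/25 = 48.0% ✓ — passes.
F2 (22 nt, A=3 T=4 G=4 C=11): 3' end CG has 2 G/C ✓; GC 15/22 = 68.2%, outside 45.7–58.0% ✗ — fails.
F3 (21 nt, A=7 T=4 G=5 C=5): 3' end TT has 0 G/C, need ≥1 ✗; GC 10/21 = 47.6% ✓ — fails.
F4 (24 nt, A=10 T=4 G=6 C=4): 3' end CC has 2 G/C ✓; GC 10/24 = 41.7%, outside 45.7–58.0% ✗ — fails.

F1 only.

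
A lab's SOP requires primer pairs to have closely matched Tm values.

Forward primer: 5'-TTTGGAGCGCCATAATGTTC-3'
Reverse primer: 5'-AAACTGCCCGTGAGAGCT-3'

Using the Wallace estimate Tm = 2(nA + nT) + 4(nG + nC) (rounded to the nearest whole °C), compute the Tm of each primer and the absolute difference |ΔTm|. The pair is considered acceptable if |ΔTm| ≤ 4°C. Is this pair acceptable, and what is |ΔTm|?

|ΔTm| = 2°C; the pair is acceptable.

Forward: A=4 T=7 G=5 C=4 → Tm = 2·11 + 4·9 = 58°C.
Reverse: A=5 T=3 G=5 C=5 → Tm = 2·8 + 4·10 = 56°C.
|ΔTm| = |58 − 56| = 2°C, ≤ 4°C.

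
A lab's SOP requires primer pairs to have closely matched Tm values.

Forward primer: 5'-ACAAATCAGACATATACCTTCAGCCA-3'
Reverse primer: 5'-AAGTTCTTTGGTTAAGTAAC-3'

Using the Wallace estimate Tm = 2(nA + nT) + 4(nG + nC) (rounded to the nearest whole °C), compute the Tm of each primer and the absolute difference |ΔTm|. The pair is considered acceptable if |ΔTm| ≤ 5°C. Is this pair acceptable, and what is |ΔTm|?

|ΔTm| = 20°C; the pair is not acceptable.

Forward: A=11 T=5 G=2 C=8 → Tm = 2·16 + 4·10 = 72°C.
Reverse: A=6 T=8 G=4 C=2 → Tm = 2·14 + 4·6 = 52°C.
|ΔTm| = |72 − 52| = 20°C, > 5°C.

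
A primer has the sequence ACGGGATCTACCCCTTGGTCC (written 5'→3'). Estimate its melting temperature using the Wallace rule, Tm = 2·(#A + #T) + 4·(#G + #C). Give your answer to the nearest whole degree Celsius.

Base counts: A=3, T=5, G=5, C=8 (length 21).
Tm = 2·(3+5) + 4·(5+8) = 2·8 + 4·13 = 16 + 52 = 68°C.

68°C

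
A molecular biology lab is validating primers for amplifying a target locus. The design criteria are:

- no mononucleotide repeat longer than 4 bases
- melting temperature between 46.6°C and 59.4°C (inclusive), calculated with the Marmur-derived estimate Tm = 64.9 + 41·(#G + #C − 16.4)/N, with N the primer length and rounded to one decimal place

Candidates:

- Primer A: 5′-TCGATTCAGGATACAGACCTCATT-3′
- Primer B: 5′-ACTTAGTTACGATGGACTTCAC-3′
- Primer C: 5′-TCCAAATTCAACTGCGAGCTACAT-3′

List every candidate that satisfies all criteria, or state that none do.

Primer A (24 nt, A=7 T=7 G=4 C=6): longest run = 2 ✓; Tm = 64.9 + 41·(10 − 16.4)/24 = 54.0°C ✓ — passes.
Primer B (22 nt, A=6 T=7 G=4 C=5): longest run = 2 ✓; Tm = 64.9 + 41·(9 − 16.4)/22 = 51.1°C ✓ — passes.
Primer C (24 nt, A=8 T=6 G=3 C=7): longest run = 3 ✓; Tm = 64.9 + 41·(10 − 16.4)/24 = 54.0°C ✓ — passes.

Primer A, Primer B and Primer C.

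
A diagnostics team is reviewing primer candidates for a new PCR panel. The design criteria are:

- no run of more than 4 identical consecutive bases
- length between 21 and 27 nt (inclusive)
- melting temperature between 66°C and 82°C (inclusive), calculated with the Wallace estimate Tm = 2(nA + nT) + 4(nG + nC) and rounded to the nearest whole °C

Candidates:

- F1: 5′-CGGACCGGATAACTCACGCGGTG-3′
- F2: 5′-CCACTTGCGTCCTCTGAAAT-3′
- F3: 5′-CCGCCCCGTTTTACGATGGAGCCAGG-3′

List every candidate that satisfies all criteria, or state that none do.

F1 (23 nt, A=5 T=3 G=8 C=7): longest run = 2 ✓; length 23 ✓; Tm = 2·8 + 4·15 = 76°C ✓ — passes.
F2 (20 nt, A=4 T=6 G=3 C=7): longest run = 3 ✓; length 20, outside 21–27 ✗; Tm = 2·10 + 4·10 = 60°C, outside 66–82°C ✗ — fails.
F3 (26 nt, A=4 T=5 G=8 C=9): longest run = 4 ✓; length 26 ✓; Tm = 2·9 + 4·17 = 86°C, outside 66–82°C ✗ — fails.

F1 only.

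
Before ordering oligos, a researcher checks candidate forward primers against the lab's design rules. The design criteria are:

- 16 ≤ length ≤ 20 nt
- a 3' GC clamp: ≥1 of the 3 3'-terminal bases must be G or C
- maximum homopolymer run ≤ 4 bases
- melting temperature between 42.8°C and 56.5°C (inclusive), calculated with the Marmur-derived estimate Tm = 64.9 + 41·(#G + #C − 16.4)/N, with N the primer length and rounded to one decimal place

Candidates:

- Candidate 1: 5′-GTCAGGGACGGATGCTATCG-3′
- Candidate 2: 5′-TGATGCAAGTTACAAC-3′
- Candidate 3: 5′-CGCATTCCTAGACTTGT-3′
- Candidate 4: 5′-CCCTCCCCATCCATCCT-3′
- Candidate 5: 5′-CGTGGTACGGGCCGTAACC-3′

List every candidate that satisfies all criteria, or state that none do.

Candidate 1 (20 nt, A=4 T=4 G=8 C=4): length 20 ✓; 3' end TCG has 2 G/C ✓; longest run = 3 ✓; Tm = 64.9 + 41·(12 − 16.4)/20 = 55.9°C ✓ — passes.
Candidate 2 (16 nt, A=6 T=4 G=3 C=3): length 16 ✓; 3' end AAC has 1 G/C ✓; longest run = 2 ✓; Tm = 64.9 + 41·(6 − 16.4)/16 = 38.3°C, outside 42.8–56.5°C ✗ — fails.
Candidate 3 (17 nt, A=3 T=6 G=3 C=5): length 17 ✓; 3' end TGT has 1 G/C ✓; longest run = 2 ✓; Tm = 64.9 + 41·(8 − 16.4)/17 = 44.6°C ✓ — passes.
Candidate 4 (17 nt, A=2 T=4 G=0 C=11): length 17 ✓; 3' end CCT has 2 G/C ✓; longest run = 4 ✓; Tm = 64.9 + 41·(11 − 16.4)/17 = 51.9°C ✓ — passes.
Candidate 5 (19 nt, A=3 T=3 G=7 C=6): length 19 ✓; 3' end ACC has 2 G/C ✓; longest run = 3 ✓; Tm = 64.9 + 41·(13 − 16.4)/19 = 57.6°C, outside 42.8–56.5°C ✗ — fails.

Candidate 1, Candidate 3 and Candidate 4.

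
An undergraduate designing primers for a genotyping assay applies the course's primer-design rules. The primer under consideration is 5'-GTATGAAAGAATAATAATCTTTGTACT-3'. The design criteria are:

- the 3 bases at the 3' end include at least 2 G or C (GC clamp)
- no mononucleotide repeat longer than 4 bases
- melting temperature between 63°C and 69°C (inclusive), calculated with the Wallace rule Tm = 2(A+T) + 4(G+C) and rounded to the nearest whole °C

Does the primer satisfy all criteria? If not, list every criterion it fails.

Base counts: A=11, T=10, G=4, C=2 (length 27).
GC clamp: 3' end ACT has 1 G/C, need ≥2 ✗
homopolymer run: longest run = 3 ✓
Tm: Tm = 2·21 + 4·6 = 66°C ✓

Fails: GC clamp.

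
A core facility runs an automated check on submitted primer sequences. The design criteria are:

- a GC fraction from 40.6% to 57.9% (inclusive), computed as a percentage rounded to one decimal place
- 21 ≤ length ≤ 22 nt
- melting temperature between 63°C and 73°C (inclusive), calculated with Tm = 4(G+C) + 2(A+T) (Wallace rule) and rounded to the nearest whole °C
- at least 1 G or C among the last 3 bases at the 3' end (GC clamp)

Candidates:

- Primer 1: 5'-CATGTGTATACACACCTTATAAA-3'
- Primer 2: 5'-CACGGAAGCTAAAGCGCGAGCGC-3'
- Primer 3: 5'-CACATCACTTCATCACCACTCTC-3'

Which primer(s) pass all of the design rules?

Primer 1 (23 nt, A=9 T=7 G=2 C=5): GC 7/23 = 30.4%, outside 40.6–57.9% ✗; length 23, outside 21–22 ✗; Tm = 2·16 + 4·7 = 60°C, outside 63–73°C ✗; 3' end AAA has 0 G/C, need ≥1 ✗ — fails.
Primer 2 (23 nt, A=7 T=1 G=8 C=7): GC 15/23 = 65.2%, outside 40.6–57.9% ✗; length 23, outside 21–22 ✗; Tm = 2·8 + 4·15 = 76°C, outside 63–73°C ✗; 3' end CGC has 3 G/C ✓ — fails.
Primer 3 (23 nt, A=6 T=6 G=0 C=11): GC 11/23 = 47.8% ✓; length 23, outside 21–22 ✗; Tm = 2·12 + 4·11 = 68°C ✓; 3' end CTC has 2 G/C ✓ — fails.

None of the candidates satisfy all criteria.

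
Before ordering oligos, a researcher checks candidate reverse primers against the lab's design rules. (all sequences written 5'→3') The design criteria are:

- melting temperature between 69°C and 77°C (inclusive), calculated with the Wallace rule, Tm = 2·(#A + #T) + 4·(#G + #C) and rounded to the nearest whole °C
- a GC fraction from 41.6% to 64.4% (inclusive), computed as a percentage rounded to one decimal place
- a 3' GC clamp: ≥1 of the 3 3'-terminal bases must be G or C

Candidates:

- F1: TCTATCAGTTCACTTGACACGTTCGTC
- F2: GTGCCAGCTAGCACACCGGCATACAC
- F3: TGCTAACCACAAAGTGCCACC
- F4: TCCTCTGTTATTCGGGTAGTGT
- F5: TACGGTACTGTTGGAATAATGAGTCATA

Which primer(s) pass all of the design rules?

F1 (27 nt, A=5 T=10 G=4 C=8): Tm = 2·15 + 4·12 = 78°C, outside 69–77°C ✗; GC 12/27 = 44.4% ✓; 3' end GTC has 2 G/C ✓ — fails.
F2 (26 nt, A=7 T=3 G=6 C=10): Tm = 2·10 + 4·16 = 84°C, outside 69–77°C ✗; GC 16/26 = 61.5% ✓; 3' end CAC has 2 G/C ✓ — fails.
F3 (21 nt, A=7 T=3 G=3 C=8): Tm = 2·10 + 4·11 = 64°C, outside 69–77°C ✗; GC 11/21 = 52.4% ✓; 3' end ACC has 2 G/C ✓ — fails.
F4 (22 nt, A=2 T=10 G=6 C=4): Tm = 2·12 + 4·10 = 64°C, outside 69–77°C ✗; GC 10/22 = 45.5% ✓; 3' end TGT has 1 G/C ✓ — fails.
F5 (28 nt, A=9 T=9 G=7 C=3): Tm = 2·18 + 4·10 = 76°C ✓; GC 10/28 = 35.7%, outside 41.6–64.4% ✗; 3' end ATA has 0 G/C, need ≥1 ✗ — fails.

None of the candidates satisfy all criteria.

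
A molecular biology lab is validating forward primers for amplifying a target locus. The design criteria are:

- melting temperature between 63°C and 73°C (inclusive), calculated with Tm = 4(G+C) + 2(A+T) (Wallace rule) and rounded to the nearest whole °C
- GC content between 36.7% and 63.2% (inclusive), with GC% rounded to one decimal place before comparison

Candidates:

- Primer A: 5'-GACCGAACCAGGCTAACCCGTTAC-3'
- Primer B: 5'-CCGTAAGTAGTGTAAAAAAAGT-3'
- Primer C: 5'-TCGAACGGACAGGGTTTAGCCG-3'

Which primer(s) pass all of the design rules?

Primer A (24 nt, A=7 T=3 G=5 C=9): Tm = 2·10 + 4·14 = 76°C, outside 63–73°C ✗; GC 14/24 = 58.3% ✓ — fails.
Primer B (22 nt, A=10 T=5 G=5 C=2): Tm = 2·15 + 4·7 = 58°C, outside 63–73°C ✗; GC 7/22 = 31.8%, outside 36.7–63.2% ✗ — fails.
Primer C (22 nt, A=5 T=4 G=8 C=5): Tm = 2·9 + 4·13 = 70°C ✓; GC 13/22 = 59.1% ✓ — passes.

Primer C only.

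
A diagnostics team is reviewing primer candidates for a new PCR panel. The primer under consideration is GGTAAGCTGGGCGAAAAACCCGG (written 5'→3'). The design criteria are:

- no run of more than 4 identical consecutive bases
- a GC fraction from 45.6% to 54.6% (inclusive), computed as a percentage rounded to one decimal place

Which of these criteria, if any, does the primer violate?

Base counts: A=7, T=2, G=9, C=5 (length 23).
homopolymer run: longest run = 5, exceeds 4 ✗
GC content: GC 14/23 = 60.9%, outside 45.6–54.6% ✗

Fails: homopolymer run, GC content.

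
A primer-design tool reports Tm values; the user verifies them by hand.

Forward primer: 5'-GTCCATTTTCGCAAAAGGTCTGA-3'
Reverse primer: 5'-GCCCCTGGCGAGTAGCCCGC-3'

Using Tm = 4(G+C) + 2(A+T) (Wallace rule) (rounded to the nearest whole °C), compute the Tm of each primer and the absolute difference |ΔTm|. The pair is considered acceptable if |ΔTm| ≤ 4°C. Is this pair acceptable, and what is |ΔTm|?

Forward: A=6 T=7 G=5 C=5 → Tm = 2·13 + 4·10 = 66°C.
Reverse: A=2 T=2 G=7 C=9 → Tm = 2·4 + 4·16 = 72°C.
|ΔTm| = |66 − 72| = 6°C, > 4°C.

|ΔTm| = 6°C; the pair is not acceptable.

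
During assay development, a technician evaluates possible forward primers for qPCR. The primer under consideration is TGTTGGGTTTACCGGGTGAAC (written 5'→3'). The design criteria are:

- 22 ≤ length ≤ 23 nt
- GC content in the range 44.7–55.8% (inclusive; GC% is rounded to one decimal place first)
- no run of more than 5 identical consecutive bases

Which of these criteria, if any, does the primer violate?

Base counts: A=3, T=7, G=8, C=3 (length 21).
length: length 21, outside 22–23 ✗
GC content: GC 11/21 = 52.4% ✓
homopolymer run: longest run = 3 ✓

Fails: length.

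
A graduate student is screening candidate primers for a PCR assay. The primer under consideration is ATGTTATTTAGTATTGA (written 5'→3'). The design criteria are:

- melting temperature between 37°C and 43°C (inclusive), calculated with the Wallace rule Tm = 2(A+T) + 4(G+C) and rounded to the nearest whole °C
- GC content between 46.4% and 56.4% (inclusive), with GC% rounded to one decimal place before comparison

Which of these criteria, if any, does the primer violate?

Fails: GC content.

Base counts: A=5, T=9, G=3, C=0 (length 17).
Tm: Tm = 2·14 + 4·3 = 40°C ✓
GC content: GC 3/17 = 17.6%, outside 46.4–56.4% ✗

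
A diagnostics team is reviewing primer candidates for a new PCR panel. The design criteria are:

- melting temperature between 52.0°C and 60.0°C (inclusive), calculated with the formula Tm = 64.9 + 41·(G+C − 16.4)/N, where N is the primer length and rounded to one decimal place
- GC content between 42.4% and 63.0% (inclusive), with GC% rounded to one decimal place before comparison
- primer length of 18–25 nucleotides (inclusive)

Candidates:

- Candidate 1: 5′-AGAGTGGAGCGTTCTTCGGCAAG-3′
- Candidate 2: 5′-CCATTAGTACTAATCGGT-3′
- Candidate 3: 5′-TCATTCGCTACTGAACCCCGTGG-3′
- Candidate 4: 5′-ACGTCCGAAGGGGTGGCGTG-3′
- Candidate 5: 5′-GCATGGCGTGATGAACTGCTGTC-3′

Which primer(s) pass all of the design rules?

Candidate 1, Candidate 3 and Candidate 5.

Candidate 1 (23 nt, A=5 T=5 G=9 C=4): Tm = 64.9 + 41·(13 − 16.4)/23 = 58.8°C ✓; GC 13/23 = 56.5% ✓; length 23 ✓ — passes.
Candidate 2 (18 nt, A=5 T=6 G=3 C=4): Tm = 64.9 + 41·(7 − 16.4)/18 = 43.5°C, outside 52.0–60.0°C ✗; GC 7/18 = 38.9%, outside 42.4–63.0% ✗; length 18 ✓ — fails.
Candidate 3 (23 nt, A=4 T=6 G=5 C=8): Tm = 64.9 + 41·(13 − 16.4)/23 = 58.8°C ✓; GC 13/23 = 56.5% ✓; length 23 ✓ — passes.
Candidate 4 (20 nt, A=3 T=3 G=10 C=4): Tm = 64.9 + 41·(14 − 16.4)/20 = 60.0°C ✓; GC 14/20 = 70.0%, outside 42.4–63.0% ✗; length 20 ✓ — fails.
Candidate 5 (23 nt, A=4 T=6 G=8 C=5): Tm = 64.9 + 41·(13 − 16.4)/23 = 58.8°C ✓; GC 13/23 = 56.5% ✓; length 23 ✓ — passes.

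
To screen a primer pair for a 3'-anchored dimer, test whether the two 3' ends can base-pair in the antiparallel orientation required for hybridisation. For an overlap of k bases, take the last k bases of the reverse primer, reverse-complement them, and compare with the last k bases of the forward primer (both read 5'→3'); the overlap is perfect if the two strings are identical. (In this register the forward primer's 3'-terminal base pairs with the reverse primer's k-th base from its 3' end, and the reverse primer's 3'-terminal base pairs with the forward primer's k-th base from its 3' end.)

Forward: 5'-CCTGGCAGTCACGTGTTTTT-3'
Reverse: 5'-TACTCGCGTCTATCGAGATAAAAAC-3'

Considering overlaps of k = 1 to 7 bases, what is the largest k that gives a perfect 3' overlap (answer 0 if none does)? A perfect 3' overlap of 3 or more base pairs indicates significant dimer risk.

Longest perfect overlap: 6 complementary base pairs; significant dimer risk (threshold 3).

Last 7 bases (5'→3') — forward …TGTTTTT, reverse …TAAAAAC.
Reverse complement of the reverse primer's last 7 bases: GTTTTTA; its first k bases are the reverse complement of the reverse primer's last k bases, so a perfect k-base overlap needs the forward primer's last k bases to equal them.
Comparing (forward last k vs required): k=1: T vs G ✗; k=2: TT vs GT ✗; k=3: TTT vs GTT ✗; k=4: TTTT vs GTTT ✗; k=5: TTTTT vs GTTTT ✗; k=6: GTTTTT vs GTTTTT ✓; k=7: TGTTTTT vs GTTTTTA ✗.
Only k = 6 is perfect, so the longest perfect 3' overlap is 6.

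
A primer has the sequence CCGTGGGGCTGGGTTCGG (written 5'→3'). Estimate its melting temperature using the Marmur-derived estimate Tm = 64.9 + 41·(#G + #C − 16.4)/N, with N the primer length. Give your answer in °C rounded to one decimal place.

59.4°C

Base counts: A=0, T=4, G=10, C=4; G+C = 14, N = 18.
Tm = 64.9 + 41·(14 − 16.4)/18 = 64.9 + -98.40/18 = 59.4°C.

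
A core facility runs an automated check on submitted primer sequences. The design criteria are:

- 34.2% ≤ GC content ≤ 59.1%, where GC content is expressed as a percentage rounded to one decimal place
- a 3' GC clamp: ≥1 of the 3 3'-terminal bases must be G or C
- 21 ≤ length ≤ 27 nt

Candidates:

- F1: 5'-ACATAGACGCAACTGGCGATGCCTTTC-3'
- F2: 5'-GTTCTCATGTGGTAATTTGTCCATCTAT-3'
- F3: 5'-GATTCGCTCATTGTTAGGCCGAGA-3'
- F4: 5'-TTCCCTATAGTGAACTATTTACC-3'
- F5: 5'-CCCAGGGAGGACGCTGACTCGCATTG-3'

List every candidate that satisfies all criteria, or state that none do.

F1, F3 and F4.

F1 (27 nt, A=7 T=6 G=6 C=8): GC 14/27 = 51.9% ✓; 3' end TTC has 1 G/C ✓; length 27 ✓ — passes.
F2 (28 nt, A=5 T=13 G=5 C=5): GC 10/28 = 35.7% ✓; 3' end TAT has 0 G/C, need ≥1 ✗; length 28, outside 21–27 ✗ — fails.
F3 (24 nt, A=5 T=7 G=7 C=5): GC 12/24 = 50.0% ✓; 3' end AGA has 1 G/C ✓; length 24 ✓ — passes.
F4 (23 nt, A=6 T=9 G=2 C=6): GC 8/23 = 34.8% ✓; 3' end ACC has 2 G/C ✓; length 23 ✓ — passes.
F5 (26 nt, A=5 T=4 G=9 C=8): GC 17/26 = 65.4%, outside 34.2–59.1% ✗; 3' end TTG has 1 G/C ✓; length 26 ✓ — fails.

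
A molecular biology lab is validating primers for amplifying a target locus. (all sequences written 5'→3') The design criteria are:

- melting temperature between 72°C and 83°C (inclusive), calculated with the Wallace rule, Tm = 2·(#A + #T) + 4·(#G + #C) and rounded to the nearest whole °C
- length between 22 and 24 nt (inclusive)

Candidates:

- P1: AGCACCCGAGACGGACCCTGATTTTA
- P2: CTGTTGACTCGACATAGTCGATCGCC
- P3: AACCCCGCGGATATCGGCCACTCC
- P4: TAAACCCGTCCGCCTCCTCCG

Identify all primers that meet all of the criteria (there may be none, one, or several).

P3 only.

P1 (26 nt, A=7 T=5 G=6 C=8): Tm = 2·12 + 4·14 = 80°C ✓; length 26, outside 22–24 ✗ — fails.
P2 (26 nt, A=5 T=7 G=6 C=8): Tm = 2·12 + 4·14 = 80°C ✓; length 26, outside 22–24 ✗ — fails.
P3 (24 nt, A=5 T=3 G=5 C=11): Tm = 2·8 + 4·16 = 80°C ✓; length 24 ✓ — passes.
P4 (21 nt, A=3 T=4 G=3 C=11): Tm = 2·7 + 4·14 = 70°C, outside 72–83°C ✗; length 21, outside 22–24 ✗ — fails.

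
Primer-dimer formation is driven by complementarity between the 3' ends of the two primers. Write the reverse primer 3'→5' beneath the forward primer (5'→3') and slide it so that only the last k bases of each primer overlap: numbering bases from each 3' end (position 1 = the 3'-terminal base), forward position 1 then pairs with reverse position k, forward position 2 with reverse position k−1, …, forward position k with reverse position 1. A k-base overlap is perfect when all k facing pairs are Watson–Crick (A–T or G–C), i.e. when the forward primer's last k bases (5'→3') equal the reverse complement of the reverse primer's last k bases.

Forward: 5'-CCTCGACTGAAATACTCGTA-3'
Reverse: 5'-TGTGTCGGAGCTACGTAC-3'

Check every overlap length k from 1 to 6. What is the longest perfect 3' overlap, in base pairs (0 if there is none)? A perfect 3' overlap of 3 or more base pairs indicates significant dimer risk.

Longest perfect overlap: 3 complementary base pairs; significant dimer risk (threshold 3).

Last 6 bases (5'→3') — forward …CTCGTA, reverse …ACGTAC.
Reverse complement of the reverse primer's last 6 bases: GTACGT; its first k bases are the reverse complement of the reverse primer's last k bases, so a perfect k-base overlap needs the forward primer's last k bases to equal them.
Comparing (forward last k vs required): k=1: A vs G ✗; k=2: TA vs GT ✗; k=3: GTA vs GTA ✓; k=4: CGTA vs GTAC ✗; k=5: TCGTA vs GTACG ✗; k=6: CTCGTA vs GTACGT ✗.
Only k = 3 is perfect, so the longest perfect 3' overlap is 3.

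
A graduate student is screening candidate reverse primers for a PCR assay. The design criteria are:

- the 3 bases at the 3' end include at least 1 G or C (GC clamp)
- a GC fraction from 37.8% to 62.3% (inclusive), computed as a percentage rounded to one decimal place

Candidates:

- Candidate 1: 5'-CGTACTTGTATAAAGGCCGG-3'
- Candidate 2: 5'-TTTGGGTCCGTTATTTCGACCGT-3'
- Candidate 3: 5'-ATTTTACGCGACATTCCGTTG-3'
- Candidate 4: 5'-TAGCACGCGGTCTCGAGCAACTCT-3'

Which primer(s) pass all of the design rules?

Candidate 1 (20 nt, A=5 T=5 G=6 C=4): 3' end CGG has 3 G/C ✓; GC 10/20 = 50.0% ✓ — passes.
Candidate 2 (23 nt, A=2 T=10 G=6 C=5): 3' end CGT has 2 G/C ✓; GC 11/23 = 47.8% ✓ — passes.
Candidate 3 (21 nt, A=4 T=8 G=4 C=5): 3' end TTG has 1 G/C ✓; GC 9/21 = 42.9% ✓ — passes.
Candidate 4 (24 nt, A=5 T=5 G=6 C=8): 3' end TCT has 1 G/C ✓; GC 14/24 = 58.3% ✓ — passes.

Candidate 1, Candidate 2, Candidate 3 and Candidate 4.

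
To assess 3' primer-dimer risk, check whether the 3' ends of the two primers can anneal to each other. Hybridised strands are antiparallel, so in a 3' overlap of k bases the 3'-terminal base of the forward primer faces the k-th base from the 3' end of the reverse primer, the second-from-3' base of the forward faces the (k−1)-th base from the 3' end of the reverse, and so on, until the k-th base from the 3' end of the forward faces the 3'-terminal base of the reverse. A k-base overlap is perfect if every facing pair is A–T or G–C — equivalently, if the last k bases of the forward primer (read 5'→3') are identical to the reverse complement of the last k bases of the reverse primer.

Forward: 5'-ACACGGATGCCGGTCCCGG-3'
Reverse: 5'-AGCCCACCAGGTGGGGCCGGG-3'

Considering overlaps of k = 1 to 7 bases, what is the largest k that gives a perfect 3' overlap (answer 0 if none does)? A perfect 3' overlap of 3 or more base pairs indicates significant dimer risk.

Last 7 bases (5'→3') — forward …GTCCCGG, reverse …GGCCGGG.
Reverse complement of the reverse primer's last 7 bases: CCCGGCC; its first k bases are the reverse complement of the reverse primer's last k bases, so a perfect k-base overlap needs the forward primer's last k bases to equal them.
Comparing (forward last k vs required): k=1: G vs C ✗; k=2: GG vs CC ✗; k=3: CGG vs CCC ✗; k=4: CCGG vs CCCG ✗; k=5: CCCGG vs CCCGG ✓; k=6: TCCCGG vs CCCGGC ✗; k=7: GTCCCGG vs CCCGGCC ✗.
Only k = 5 is perfect, so the longest perfect 3' overlap is 5.

Longest perfect overlap: 5 complementary base pairs; significant dimer risk (threshold 3).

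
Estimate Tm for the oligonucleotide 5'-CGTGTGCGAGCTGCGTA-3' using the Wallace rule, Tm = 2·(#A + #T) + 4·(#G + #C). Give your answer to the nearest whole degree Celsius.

56°C

Base counts: A=2, T=4, G=7, C=4 (length 17).
Tm = 2·(2+4) + 4·(7+4) = 2·6 + 4·11 = 12 + 44 = 56°C.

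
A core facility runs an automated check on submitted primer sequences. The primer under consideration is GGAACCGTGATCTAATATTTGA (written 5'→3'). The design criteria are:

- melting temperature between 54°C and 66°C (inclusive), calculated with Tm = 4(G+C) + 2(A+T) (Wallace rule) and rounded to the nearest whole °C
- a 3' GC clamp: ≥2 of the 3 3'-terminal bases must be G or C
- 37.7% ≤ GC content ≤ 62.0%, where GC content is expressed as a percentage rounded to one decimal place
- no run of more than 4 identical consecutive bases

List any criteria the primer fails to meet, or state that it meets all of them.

Base counts: A=7, T=7, G=5, C=3 (length 22).
Tm: Tm = 2·14 + 4·8 = 60°C ✓
GC clamp: 3' end TGA has 1 G/C, need ≥2 ✗
GC content: GC 8/22 = 36.4%, outside 37.7–62.0% ✗
homopolymer run: longest run = 3 ✓

Fails: GC clamp, GC content.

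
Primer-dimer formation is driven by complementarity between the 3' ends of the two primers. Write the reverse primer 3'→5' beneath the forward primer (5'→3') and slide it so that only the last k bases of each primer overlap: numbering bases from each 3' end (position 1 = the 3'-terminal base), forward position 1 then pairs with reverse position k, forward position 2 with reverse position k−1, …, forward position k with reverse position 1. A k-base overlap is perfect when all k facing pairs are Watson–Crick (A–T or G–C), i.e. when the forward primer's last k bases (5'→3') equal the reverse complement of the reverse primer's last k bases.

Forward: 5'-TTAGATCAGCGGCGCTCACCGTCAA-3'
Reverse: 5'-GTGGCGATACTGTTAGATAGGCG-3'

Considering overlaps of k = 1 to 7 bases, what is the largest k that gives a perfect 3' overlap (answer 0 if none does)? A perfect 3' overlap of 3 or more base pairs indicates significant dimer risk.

Last 7 bases (5'→3') — forward …CCGTCAA, reverse …ATAGGCG.
Reverse complement of the reverse primer's last 7 bases: CGCCTAT; its first k bases are the reverse complement of the reverse primer's last k bases, so a perfect k-base overlap needs the forward primer's last k bases to equal them.
Comparing (forward last k vs required): k=1: A vs C ✗; k=2: AA vs CG ✗; k=3: CAA vs CGC ✗; k=4: TCAA vs CGCC ✗; k=5: GTCAA vs CGCCT ✗; k=6: CGTCAA vs CGCCTA ✗; k=7: CCGTCAA vs CGCCTAT ✗.
No overlap length from 1 to 7 is perfect, so the longest perfect 3' overlap is 0.

Longest perfect overlap: 0 complementary base pairs; below the dimer-risk threshold (threshold 3).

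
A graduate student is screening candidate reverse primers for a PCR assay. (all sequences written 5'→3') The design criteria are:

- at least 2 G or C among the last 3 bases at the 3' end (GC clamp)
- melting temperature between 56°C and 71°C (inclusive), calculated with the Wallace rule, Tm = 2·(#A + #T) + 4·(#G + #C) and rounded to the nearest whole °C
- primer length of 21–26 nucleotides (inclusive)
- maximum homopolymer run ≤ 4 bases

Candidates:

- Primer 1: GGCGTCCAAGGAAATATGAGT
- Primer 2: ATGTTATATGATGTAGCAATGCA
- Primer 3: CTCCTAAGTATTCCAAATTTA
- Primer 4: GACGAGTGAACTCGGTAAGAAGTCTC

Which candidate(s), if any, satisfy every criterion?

Primer 1 (21 nt, A=7 T=4 G=7 C=3): 3' end AGT has 1 G/C, need ≥2 ✗; Tm = 2·11 + 4·10 = 62°C ✓; length 21 ✓; longest run = 3 ✓ — fails.
Primer 2 (23 nt, A=8 T=8 G=5 C=2): 3' end GCA has 2 G/C ✓; Tm = 2·16 + 4·7 = 60°C ✓; length 23 ✓; longest run = 2 ✓ — passes.
Primer 3 (21 nt, A=7 T=8 G=1 C=5): 3' end TTA has 0 G/C, need ≥2 ✗; Tm = 2·15 + 4·6 = 54°C, outside 56–71°C ✗; length 21 ✓; longest run = 3 ✓ — fails.
Primer 4 (26 nt, A=8 T=5 G=8 C=5): 3' end CTC has 2 G/C ✓; Tm = 2·13 + 4·13 = 78°C, outside 56–71°C ✗; length 26 ✓; longest run = 2 ✓ — fails.

Primer 2 only.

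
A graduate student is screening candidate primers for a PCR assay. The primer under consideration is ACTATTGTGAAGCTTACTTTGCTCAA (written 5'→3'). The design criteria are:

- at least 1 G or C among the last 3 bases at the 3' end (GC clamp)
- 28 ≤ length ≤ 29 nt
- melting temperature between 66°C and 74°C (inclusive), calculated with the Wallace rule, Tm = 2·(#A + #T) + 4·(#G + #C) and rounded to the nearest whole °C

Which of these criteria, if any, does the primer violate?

Fails: length.

Base counts: A=7, T=10, G=4, C=5 (length 26).
GC clamp: 3' end CAA has 1 G/C ✓
length: length 26, outside 28–29 ✗
Tm: Tm = 2·17 + 4·9 = 70°C ✓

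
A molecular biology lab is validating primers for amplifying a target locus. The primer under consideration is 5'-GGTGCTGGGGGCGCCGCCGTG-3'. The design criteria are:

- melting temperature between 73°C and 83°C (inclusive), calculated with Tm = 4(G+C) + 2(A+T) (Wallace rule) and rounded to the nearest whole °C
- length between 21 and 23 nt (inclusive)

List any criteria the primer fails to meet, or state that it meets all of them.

Meets all criteria.

Base counts: A=0, T=3, G=12, C=6 (length 21).
Tm: Tm = 2·3 + 4·18 = 78°C ✓
length: length 21 ✓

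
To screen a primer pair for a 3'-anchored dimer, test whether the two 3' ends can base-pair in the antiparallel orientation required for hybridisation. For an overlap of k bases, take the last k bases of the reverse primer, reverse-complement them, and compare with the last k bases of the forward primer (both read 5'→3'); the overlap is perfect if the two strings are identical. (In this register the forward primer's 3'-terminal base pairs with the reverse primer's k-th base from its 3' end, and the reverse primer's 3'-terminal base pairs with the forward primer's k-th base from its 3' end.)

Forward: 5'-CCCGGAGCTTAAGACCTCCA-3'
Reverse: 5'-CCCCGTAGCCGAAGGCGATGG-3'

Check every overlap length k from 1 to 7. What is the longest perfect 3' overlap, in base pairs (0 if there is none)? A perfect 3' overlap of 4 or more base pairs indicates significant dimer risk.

Longest perfect overlap: 3 complementary base pairs; below the dimer-risk threshold (threshold 4).

Last 7 bases (5'→3') — forward …ACCTCCA, reverse …GCGATGG.
Reverse complement of the reverse primer's last 7 bases: CCATCGC; its first k bases are the reverse complement of the reverse primer's last k bases, so a perfect k-base overlap needs the forward primer's last k bases to equal them.
Comparing (forward last k vs required): k=1: A vs C ✗; k=2: CA vs CC ✗; k=3: CCA vs CCA ✓; k=4: TCCA vs CCAT ✗; k=5: CTCCA vs CCATC ✗; k=6: CCTCCA vs CCATCG ✗; k=7: ACCTCCA vs CCATCGC ✗.
Only k = 3 is perfect, so the longest perfect 3' overlap is 3.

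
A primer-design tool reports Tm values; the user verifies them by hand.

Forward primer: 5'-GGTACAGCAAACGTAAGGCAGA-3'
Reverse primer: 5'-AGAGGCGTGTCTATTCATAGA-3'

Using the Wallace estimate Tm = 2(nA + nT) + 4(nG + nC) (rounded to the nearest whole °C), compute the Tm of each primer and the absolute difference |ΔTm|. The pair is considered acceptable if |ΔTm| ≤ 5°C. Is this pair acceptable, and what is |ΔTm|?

Forward: A=9 T=2 G=7 C=4 → Tm = 2·11 + 4·11 = 66°C.
Reverse: A=6 T=6 G=6 C=3 → Tm = 2·12 + 4·9 = 60°C.
|ΔTm| = |66 − 60| = 6°C, > 5°C.

|ΔTm| = 6°C; the pair is not acceptable.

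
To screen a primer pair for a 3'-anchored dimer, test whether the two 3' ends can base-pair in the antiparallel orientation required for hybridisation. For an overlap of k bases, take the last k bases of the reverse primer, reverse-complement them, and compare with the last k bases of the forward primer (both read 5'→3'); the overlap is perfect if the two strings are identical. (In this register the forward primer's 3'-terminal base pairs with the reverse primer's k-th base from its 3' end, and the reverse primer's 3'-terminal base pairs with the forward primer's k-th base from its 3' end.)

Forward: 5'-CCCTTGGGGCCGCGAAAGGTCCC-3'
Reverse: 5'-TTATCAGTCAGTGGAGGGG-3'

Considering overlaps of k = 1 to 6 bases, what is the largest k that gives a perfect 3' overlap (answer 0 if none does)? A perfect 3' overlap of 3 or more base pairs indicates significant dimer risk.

Longest perfect overlap: 3 complementary base pairs; significant dimer risk (threshold 3).

Last 6 bases (5'→3') — forward …GGTCCC, reverse …GAGGGG.
Reverse complement of the reverse primer's last 6 bases: CCCCTC; its first k bases are the reverse complement of the reverse primer's last k bases, so a perfect k-base overlap needs the forward primer's last k bases to equal them.
Comparing (forward last k vs required): k=1: C vs C ✓; k=2: CC vs CC ✓; k=3: CCC vs CCC ✓; k=4: TCCC vs CCCC ✗; k=5: GTCCC vs CCCCT ✗; k=6: GGTCCC vs CCCCTC ✗.
Perfect overlaps at k = 1, 2, 3; the largest is 3.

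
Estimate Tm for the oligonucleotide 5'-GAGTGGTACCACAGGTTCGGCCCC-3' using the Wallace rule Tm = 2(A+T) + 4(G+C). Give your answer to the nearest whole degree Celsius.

80°C

Base counts: A=4, T=4, G=8, C=8 (length 24).
Tm = 2·(4+4) + 4·(8+8) = 2·8 + 4·16 = 16 + 64 = 80°C.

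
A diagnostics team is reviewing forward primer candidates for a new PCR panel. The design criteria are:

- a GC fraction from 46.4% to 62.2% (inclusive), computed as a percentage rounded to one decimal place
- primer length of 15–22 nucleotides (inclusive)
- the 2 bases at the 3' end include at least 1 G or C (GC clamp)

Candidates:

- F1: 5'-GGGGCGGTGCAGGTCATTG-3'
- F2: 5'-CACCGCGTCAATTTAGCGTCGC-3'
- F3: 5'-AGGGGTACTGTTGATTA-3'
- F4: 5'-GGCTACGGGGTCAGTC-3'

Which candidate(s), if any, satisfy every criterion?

F2 only.

F1 (19 nt, A=2 T=4 G=10 C=3): GC 13/19 = 68.4%, outside 46.4–62.2% ✗; length 19 ✓; 3' end TG has 1 G/C ✓ — fails.
F2 (22 nt, A=4 T=5 G=5 C=8): GC 13/22 = 59.1% ✓; length 22 ✓; 3' end GC has 2 G/C ✓ — passes.
F3 (17 nt, A=4 T=6 G=6 C=1): GC 7/17 = 41.2%, outside 46.4–62.2% ✗; length 17 ✓; 3' end TA has 0 G/C, need ≥1 ✗ — fails.
F4 (16 nt, A=2 T=3 G=7 C=4): GC 11/16 = 68.8%, outside 46.4–62.2% ✗; length 16 ✓; 3' end TC has 1 G/C ✓ — fails.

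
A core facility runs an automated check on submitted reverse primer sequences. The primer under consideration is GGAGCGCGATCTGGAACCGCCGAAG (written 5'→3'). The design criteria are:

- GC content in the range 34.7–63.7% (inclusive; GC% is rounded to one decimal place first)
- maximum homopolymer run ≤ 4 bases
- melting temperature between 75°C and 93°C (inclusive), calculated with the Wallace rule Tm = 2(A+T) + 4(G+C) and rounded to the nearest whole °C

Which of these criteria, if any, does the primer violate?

Fails: GC content.

Base counts: A=6, T=2, G=10, C=7 (length 25).
GC content: GC 17/25 = 68.0%, outside 34.7–63.7% ✗
homopolymer run: longest run = 2 ✓
Tm: Tm = 2·8 + 4·17 = 84°C ✓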